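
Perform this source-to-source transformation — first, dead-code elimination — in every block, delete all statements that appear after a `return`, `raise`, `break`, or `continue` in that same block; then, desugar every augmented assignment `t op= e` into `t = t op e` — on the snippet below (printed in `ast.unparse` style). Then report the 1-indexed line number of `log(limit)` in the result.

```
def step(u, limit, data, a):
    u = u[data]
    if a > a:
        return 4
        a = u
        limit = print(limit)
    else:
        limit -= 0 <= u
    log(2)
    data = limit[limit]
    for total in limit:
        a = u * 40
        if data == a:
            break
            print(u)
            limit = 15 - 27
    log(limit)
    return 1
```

Transformed code:
def step(u, limit, data, a):
    u = u[data]
    if a > a:
        return 4
    else:
        limit = limit - (0 <= u)
    log(2)
    data = limit[limit]
    for total in limit:
        a = u * 40
        if data == a:
            break
    log(limit)
    return 1

13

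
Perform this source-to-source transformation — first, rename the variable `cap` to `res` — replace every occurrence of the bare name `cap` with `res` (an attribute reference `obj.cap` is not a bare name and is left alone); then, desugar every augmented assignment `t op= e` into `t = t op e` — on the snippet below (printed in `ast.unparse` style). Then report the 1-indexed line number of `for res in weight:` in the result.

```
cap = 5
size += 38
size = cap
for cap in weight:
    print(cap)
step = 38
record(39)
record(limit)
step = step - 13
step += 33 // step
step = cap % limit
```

Transformed code:
res = 5
size = size + 38
size = res
for res in weight:
    print(res)
step = 38
record(39)
record(limit)
step = step - 13
step = step + 33 // step
step = res % limit

4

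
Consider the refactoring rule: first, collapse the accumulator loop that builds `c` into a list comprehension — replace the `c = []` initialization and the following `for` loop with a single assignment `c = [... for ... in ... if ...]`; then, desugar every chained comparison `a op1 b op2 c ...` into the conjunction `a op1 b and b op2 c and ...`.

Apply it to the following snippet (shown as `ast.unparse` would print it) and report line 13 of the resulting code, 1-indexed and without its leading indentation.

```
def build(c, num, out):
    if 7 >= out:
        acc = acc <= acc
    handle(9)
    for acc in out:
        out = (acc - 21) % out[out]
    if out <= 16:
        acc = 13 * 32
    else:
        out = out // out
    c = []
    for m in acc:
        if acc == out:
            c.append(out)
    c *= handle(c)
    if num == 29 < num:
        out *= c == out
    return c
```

Transformed code:
def build(c, num, out):
    if 7 >= out:
        acc = acc <= acc
    handle(9)
    for acc in out:
        out = (acc - 21) % out[out]
    if out <= 16:
        acc = 13 * 32
    else:
        out = out // out
    c = [out for m in acc if acc == out]
    c *= handle(c)
    if num == 29 and 29 < num:
        out *= c == out
    return c

if num == 29 and 29 < num:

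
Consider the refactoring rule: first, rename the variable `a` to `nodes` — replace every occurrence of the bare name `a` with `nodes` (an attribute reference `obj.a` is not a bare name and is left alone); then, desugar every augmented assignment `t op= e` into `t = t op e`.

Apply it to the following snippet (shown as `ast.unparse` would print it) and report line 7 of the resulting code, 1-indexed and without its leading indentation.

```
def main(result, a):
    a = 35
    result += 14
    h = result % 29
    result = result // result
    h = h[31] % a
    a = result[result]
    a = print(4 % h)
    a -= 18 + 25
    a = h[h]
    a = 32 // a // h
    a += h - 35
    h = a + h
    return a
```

Transformed code:
def main(result, nodes):
    nodes = 35
    result = result + 14
    h = result % 29
    result = result // result
    h = h[31] % nodes
    nodes = result[result]
    nodes = print(4 % h)
    nodes = nodes - (18 + 25)
    nodes = h[h]
    nodes = 32 // nodes // h
    nodes = nodes + (h - 35)
    h = nodes + h
    return nodes

nodes = result[result]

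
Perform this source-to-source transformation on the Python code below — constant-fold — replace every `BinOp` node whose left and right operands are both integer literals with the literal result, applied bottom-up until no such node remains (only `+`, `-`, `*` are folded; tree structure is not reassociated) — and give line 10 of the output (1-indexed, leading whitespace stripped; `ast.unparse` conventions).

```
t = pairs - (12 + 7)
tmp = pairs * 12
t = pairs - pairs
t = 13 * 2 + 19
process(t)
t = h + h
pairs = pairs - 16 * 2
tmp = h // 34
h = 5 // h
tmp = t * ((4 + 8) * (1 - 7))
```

Transformed code:
t = pairs - 19
tmp = pairs * 12
t = pairs - pairs
t = 45
process(t)
t = h + h
pairs = pairs - 32
tmp = h // 34
h = 5 // h
tmp = t * -72

tmp = t * -72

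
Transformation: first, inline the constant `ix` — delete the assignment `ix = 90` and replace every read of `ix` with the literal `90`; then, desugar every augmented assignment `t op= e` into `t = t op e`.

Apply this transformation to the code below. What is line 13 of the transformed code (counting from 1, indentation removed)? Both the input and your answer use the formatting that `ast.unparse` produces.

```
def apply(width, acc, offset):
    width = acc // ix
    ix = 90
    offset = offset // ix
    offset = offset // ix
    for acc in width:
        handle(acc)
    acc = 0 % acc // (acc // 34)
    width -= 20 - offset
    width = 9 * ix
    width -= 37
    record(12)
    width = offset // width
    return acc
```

Transformed code:
def apply(width, acc, offset):
    width = acc // 90
    offset = offset // 90
    offset = offset // 90
    for acc in width:
        handle(acc)
    acc = 0 % acc // (acc // 34)
    width = width - (20 - offset)
    width = 9 * 90
    width = width - 37
    record(12)
    width = offset // width
    return acc

return acc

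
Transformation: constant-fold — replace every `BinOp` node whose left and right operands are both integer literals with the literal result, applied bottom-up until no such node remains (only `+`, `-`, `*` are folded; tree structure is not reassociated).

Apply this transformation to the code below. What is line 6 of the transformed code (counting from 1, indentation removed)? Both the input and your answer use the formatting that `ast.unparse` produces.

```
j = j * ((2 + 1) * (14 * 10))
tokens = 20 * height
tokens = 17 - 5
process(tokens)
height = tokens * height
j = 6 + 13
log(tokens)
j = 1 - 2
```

j = 19

Transformed code:
j = j * 420
tokens = 20 * height
tokens = 12
process(tokens)
height = tokens * height
j = 19
log(tokens)
j = -1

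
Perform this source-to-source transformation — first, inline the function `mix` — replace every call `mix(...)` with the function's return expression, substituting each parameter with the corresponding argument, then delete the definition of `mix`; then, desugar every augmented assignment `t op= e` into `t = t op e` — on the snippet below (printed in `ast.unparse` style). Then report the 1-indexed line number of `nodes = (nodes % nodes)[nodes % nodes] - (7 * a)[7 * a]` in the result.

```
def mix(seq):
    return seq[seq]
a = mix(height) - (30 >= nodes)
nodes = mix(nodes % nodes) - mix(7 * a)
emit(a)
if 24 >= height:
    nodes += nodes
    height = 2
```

2

Transformed code:
a = height[height] - (30 >= nodes)
nodes = (nodes % nodes)[nodes % nodes] - (7 * a)[7 * a]
emit(a)
if 24 >= height:
    nodes = nodes + nodes
    height = 2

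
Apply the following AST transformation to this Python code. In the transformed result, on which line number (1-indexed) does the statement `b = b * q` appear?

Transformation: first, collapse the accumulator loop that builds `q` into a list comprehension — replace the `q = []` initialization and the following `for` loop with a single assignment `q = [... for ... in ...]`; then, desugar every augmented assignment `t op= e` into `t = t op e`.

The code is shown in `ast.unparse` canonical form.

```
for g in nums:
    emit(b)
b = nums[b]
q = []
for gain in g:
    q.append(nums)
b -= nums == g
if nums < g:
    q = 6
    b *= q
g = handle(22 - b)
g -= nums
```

8

Transformed code:
for g in nums:
    emit(b)
b = nums[b]
q = [nums for gain in g]
b = b - (nums == g)
if nums < g:
    q = 6
    b = b * q
g = handle(22 - b)
g = g - nums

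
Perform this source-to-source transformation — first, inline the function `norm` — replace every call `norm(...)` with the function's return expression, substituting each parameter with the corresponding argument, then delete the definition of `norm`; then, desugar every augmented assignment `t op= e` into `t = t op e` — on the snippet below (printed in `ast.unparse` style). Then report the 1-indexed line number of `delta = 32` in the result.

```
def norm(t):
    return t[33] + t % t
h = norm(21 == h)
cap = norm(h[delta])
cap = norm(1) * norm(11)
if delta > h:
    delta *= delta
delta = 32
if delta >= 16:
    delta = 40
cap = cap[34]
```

6

Transformed code:
h = (21 == h)[33] + (21 == h) % (21 == h)
cap = h[delta][33] + h[delta] % h[delta]
cap = (1[33] + 1 % 1) * (11[33] + 11 % 11)
if delta > h:
    delta = delta * delta
delta = 32
if delta >= 16:
    delta = 40
cap = cap[34]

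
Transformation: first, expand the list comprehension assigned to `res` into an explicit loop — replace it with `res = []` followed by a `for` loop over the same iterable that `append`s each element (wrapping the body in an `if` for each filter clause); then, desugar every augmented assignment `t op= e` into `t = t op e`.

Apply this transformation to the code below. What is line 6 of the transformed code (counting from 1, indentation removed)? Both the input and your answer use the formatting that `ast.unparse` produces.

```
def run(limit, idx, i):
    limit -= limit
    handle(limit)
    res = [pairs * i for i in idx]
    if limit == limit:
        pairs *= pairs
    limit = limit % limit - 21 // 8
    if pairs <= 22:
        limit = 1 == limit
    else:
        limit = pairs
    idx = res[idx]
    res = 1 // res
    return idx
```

Transformed code:
def run(limit, idx, i):
    limit = limit - limit
    handle(limit)
    res = []
    for i in idx:
        res.append(pairs * i)
    if limit == limit:
        pairs = pairs * pairs
    limit = limit % limit - 21 // 8
    if pairs <= 22:
        limit = 1 == limit
    else:
        limit = pairs
    idx = res[idx]
    res = 1 // res
    return idx

res.append(pairs * i)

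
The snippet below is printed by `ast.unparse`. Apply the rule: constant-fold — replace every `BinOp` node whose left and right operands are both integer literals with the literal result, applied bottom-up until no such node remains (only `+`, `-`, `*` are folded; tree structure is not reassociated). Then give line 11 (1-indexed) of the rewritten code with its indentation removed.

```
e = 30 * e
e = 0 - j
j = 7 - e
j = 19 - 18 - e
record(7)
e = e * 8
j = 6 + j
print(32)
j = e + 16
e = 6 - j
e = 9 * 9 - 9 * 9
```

Transformed code:
e = 30 * e
e = 0 - j
j = 7 - e
j = 1 - e
record(7)
e = e * 8
j = 6 + j
print(32)
j = e + 16
e = 6 - j
e = 0

e = 0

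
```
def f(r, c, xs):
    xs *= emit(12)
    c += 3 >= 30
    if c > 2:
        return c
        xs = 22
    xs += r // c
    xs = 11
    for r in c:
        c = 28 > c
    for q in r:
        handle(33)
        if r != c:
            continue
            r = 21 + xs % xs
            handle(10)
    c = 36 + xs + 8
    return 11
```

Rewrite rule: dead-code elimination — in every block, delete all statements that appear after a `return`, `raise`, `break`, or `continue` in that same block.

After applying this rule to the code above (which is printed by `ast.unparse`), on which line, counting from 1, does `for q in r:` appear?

10

Transformed code:
def f(r, c, xs):
    xs *= emit(12)
    c += 3 >= 30
    if c > 2:
        return c
    xs += r // c
    xs = 11
    for r in c:
        c = 28 > c
    for q in r:
        handle(33)
        if r != c:
            continue
    c = 36 + xs + 8
    return 11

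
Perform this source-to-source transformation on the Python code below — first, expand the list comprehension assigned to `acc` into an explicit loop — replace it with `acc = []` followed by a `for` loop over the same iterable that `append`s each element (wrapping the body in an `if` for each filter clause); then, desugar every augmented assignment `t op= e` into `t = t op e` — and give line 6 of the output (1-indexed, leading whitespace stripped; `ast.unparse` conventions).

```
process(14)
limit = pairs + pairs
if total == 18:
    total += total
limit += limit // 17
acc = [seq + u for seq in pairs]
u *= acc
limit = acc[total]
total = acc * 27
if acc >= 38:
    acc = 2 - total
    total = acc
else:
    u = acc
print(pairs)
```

Transformed code:
process(14)
limit = pairs + pairs
if total == 18:
    total = total + total
limit = limit + limit // 17
acc = []
for seq in pairs:
    acc.append(seq + u)
u = u * acc
limit = acc[total]
total = acc * 27
if acc >= 38:
    acc = 2 - total
    total = acc
else:
    u = acc
print(pairs)

acc = []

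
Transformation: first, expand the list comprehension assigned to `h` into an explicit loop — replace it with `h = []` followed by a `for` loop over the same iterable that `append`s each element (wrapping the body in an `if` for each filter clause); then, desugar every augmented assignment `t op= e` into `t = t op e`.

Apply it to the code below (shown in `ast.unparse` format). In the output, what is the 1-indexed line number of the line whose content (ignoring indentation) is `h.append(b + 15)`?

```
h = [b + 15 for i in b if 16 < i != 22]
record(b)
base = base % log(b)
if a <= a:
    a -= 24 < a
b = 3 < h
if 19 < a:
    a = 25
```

Transformed code:
h = []
for i in b:
    if 16 < i != 22:
        h.append(b + 15)
record(b)
base = base % log(b)
if a <= a:
    a = a - (24 < a)
b = 3 < h
if 19 < a:
    a = 25

4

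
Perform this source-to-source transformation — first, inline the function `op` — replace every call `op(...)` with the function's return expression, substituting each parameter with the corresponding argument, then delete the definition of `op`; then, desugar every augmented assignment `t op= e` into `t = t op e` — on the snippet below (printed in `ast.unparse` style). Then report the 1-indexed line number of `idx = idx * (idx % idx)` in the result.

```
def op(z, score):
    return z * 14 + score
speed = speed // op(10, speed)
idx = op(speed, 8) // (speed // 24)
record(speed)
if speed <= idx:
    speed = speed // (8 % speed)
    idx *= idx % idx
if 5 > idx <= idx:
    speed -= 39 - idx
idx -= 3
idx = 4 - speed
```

6

Transformed code:
speed = speed // (10 * 14 + speed)
idx = (speed * 14 + 8) // (speed // 24)
record(speed)
if speed <= idx:
    speed = speed // (8 % speed)
    idx = idx * (idx % idx)
if 5 > idx <= idx:
    speed = speed - (39 - idx)
idx = idx - 3
idx = 4 - speed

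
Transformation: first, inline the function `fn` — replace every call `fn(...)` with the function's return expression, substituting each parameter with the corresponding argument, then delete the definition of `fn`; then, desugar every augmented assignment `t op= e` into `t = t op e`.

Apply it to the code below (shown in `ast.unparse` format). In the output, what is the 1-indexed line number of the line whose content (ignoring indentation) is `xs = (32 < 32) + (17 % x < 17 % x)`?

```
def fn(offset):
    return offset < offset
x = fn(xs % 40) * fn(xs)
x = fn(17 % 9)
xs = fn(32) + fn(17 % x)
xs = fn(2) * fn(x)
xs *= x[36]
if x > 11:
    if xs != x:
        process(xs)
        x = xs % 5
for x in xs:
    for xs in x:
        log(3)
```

Transformed code:
x = (xs % 40 < xs % 40) * (xs < xs)
x = 17 % 9 < 17 % 9
xs = (32 < 32) + (17 % x < 17 % x)
xs = (2 < 2) * (x < x)
xs = xs * x[36]
if x > 11:
    if xs != x:
        process(xs)
        x = xs % 5
for x in xs:
    for xs in x:
        log(3)

3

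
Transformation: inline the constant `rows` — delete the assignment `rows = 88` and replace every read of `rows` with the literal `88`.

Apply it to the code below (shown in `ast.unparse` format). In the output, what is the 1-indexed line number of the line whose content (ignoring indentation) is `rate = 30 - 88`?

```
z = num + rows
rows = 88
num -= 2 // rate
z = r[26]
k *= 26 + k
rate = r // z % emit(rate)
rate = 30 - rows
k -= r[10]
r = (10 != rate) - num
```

6

Transformed code:
z = num + 88
num -= 2 // rate
z = r[26]
k *= 26 + k
rate = r // z % emit(rate)
rate = 30 - 88
k -= r[10]
r = (10 != rate) - num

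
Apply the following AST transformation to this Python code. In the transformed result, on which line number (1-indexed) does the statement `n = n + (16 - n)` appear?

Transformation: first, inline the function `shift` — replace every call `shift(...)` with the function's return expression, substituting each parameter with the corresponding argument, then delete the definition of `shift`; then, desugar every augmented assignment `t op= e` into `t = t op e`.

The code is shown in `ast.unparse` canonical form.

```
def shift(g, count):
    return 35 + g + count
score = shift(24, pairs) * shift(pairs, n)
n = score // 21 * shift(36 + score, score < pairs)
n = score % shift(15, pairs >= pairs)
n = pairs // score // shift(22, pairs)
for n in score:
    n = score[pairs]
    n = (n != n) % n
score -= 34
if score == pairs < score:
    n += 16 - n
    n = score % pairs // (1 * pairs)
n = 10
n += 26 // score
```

Transformed code:
score = (35 + 24 + pairs) * (35 + pairs + n)
n = score // 21 * (35 + (36 + score) + (score < pairs))
n = score % (35 + 15 + (pairs >= pairs))
n = pairs // score // (35 + 22 + pairs)
for n in score:
    n = score[pairs]
    n = (n != n) % n
score = score - 34
if score == pairs < score:
    n = n + (16 - n)
    n = score % pairs // (1 * pairs)
n = 10
n = n + 26 // score

10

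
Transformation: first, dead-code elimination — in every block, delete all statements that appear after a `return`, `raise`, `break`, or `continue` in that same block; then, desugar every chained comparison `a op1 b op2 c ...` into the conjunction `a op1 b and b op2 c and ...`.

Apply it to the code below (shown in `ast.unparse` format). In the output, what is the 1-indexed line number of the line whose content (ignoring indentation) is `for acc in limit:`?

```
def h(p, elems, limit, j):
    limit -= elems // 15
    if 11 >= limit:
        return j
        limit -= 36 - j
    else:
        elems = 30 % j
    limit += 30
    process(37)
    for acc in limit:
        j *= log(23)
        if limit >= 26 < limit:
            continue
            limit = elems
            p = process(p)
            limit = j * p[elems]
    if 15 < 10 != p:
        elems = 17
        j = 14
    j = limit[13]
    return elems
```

9

Transformed code:
def h(p, elems, limit, j):
    limit -= elems // 15
    if 11 >= limit:
        return j
    else:
        elems = 30 % j
    limit += 30
    process(37)
    for acc in limit:
        j *= log(23)
        if limit >= 26 and 26 < limit:
            continue
    if 15 < 10 and 10 != p:
        elems = 17
        j = 14
    j = limit[13]
    return elems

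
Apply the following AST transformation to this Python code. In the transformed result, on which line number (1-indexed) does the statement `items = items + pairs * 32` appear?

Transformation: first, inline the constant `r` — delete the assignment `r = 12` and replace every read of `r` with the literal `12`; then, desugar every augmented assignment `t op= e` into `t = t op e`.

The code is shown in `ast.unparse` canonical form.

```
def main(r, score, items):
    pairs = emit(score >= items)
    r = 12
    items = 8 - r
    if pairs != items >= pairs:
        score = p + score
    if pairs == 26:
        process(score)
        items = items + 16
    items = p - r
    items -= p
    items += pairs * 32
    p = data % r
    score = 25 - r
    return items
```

11

Transformed code:
def main(r, score, items):
    pairs = emit(score >= items)
    items = 8 - 12
    if pairs != items >= pairs:
        score = p + score
    if pairs == 26:
        process(score)
        items = items + 16
    items = p - 12
    items = items - p
    items = items + pairs * 32
    p = data % 12
    score = 25 - 12
    return items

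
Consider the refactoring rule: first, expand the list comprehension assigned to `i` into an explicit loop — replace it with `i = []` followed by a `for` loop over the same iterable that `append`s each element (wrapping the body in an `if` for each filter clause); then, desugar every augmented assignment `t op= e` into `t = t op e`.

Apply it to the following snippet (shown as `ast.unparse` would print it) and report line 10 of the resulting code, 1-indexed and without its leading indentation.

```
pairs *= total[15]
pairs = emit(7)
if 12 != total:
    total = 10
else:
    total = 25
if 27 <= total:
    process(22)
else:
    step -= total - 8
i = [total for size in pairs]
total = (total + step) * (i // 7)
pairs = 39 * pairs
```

Transformed code:
pairs = pairs * total[15]
pairs = emit(7)
if 12 != total:
    total = 10
else:
    total = 25
if 27 <= total:
    process(22)
else:
    step = step - (total - 8)
i = []
for size in pairs:
    i.append(total)
total = (total + step) * (i // 7)
pairs = 39 * pairs

step = step - (total - 8)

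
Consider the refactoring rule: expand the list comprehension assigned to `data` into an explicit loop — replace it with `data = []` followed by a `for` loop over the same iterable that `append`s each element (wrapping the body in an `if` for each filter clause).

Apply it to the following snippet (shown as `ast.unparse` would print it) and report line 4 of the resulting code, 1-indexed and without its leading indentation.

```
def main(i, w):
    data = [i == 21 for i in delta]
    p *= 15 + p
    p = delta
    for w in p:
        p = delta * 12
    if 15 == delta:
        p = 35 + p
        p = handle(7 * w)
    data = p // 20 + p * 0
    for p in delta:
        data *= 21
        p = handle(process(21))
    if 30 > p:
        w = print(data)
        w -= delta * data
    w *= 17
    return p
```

Transformed code:
def main(i, w):
    data = []
    for i in delta:
        data.append(i == 21)
    p *= 15 + p
    p = delta
    for w in p:
        p = delta * 12
    if 15 == delta:
        p = 35 + p
        p = handle(7 * w)
    data = p // 20 + p * 0
    for p in delta:
        data *= 21
        p = handle(process(21))
    if 30 > p:
        w = print(data)
        w -= delta * data
    w *= 17
    return p

data.append(i == 21)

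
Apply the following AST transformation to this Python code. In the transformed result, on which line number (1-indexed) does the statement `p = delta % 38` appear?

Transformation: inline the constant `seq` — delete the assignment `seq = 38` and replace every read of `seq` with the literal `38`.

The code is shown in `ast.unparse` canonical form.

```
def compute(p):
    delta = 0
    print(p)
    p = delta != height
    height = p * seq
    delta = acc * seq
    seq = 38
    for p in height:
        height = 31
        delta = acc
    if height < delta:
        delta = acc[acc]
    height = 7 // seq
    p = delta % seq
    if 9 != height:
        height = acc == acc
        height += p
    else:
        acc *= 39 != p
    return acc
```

Transformed code:
def compute(p):
    delta = 0
    print(p)
    p = delta != height
    height = p * 38
    delta = acc * 38
    for p in height:
        height = 31
        delta = acc
    if height < delta:
        delta = acc[acc]
    height = 7 // 38
    p = delta % 38
    if 9 != height:
        height = acc == acc
        height += p
    else:
        acc *= 39 != p
    return acc

13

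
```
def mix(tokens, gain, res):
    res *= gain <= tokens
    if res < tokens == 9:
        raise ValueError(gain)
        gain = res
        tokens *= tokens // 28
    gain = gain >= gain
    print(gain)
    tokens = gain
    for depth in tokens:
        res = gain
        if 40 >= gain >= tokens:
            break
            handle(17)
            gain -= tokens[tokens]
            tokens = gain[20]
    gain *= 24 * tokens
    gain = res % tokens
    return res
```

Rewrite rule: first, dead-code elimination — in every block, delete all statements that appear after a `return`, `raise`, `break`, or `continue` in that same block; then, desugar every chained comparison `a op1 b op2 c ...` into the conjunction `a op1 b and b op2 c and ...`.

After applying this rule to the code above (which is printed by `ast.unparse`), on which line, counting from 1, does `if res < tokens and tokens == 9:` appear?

Transformed code:
def mix(tokens, gain, res):
    res *= gain <= tokens
    if res < tokens and tokens == 9:
        raise ValueError(gain)
    gain = gain >= gain
    print(gain)
    tokens = gain
    for depth in tokens:
        res = gain
        if 40 >= gain and gain >= tokens:
            break
    gain *= 24 * tokens
    gain = res % tokens
    return res

3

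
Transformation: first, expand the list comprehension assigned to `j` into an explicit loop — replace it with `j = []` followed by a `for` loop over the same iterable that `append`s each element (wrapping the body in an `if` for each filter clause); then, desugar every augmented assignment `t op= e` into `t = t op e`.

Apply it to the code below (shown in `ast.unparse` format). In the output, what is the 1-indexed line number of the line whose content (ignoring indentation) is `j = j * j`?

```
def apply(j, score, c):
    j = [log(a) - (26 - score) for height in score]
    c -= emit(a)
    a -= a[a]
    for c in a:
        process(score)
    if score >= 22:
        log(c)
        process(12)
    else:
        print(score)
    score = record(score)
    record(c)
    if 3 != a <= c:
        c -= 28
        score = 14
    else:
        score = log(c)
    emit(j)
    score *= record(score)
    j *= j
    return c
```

23

Transformed code:
def apply(j, score, c):
    j = []
    for height in score:
        j.append(log(a) - (26 - score))
    c = c - emit(a)
    a = a - a[a]
    for c in a:
        process(score)
    if score >= 22:
        log(c)
        process(12)
    else:
        print(score)
    score = record(score)
    record(c)
    if 3 != a <= c:
        c = c - 28
        score = 14
    else:
        score = log(c)
    emit(j)
    score = score * record(score)
    j = j * j
    return c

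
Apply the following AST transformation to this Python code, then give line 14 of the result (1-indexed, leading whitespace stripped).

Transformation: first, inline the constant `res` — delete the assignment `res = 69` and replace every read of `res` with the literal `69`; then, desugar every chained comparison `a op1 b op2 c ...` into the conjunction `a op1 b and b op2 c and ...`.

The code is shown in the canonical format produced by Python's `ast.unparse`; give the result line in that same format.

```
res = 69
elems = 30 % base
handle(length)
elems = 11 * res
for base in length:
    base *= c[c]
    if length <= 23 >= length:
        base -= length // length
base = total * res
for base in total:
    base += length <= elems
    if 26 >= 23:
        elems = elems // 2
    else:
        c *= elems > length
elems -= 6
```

Transformed code:
elems = 30 % base
handle(length)
elems = 11 * 69
for base in length:
    base *= c[c]
    if length <= 23 and 23 >= length:
        base -= length // length
base = total * 69
for base in total:
    base += length <= elems
    if 26 >= 23:
        elems = elems // 2
    else:
        c *= elems > length
elems -= 6

c *= elems > length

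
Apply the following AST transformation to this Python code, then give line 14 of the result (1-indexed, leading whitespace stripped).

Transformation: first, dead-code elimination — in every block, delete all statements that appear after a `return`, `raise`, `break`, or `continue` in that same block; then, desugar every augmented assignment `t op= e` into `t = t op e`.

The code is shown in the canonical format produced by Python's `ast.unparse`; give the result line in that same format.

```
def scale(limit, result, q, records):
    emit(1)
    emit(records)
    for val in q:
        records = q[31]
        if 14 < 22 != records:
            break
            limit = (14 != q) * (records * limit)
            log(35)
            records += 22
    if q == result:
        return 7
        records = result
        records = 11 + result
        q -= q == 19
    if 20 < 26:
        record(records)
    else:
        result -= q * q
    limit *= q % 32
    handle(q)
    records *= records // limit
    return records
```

limit = limit * (q % 32)

Transformed code:
def scale(limit, result, q, records):
    emit(1)
    emit(records)
    for val in q:
        records = q[31]
        if 14 < 22 != records:
            break
    if q == result:
        return 7
    if 20 < 26:
        record(records)
    else:
        result = result - q * q
    limit = limit * (q % 32)
    handle(q)
    records = records * (records // limit)
    return records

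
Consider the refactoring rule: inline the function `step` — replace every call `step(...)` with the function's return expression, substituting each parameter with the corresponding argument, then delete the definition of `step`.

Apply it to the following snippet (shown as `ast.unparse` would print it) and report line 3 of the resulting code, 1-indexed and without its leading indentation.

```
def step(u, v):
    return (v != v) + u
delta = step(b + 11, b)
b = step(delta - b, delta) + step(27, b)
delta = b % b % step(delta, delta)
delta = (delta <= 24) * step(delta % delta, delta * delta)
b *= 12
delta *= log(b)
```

delta = b % b % ((delta != delta) + delta)

Transformed code:
delta = (b != b) + (b + 11)
b = (delta != delta) + (delta - b) + ((b != b) + 27)
delta = b % b % ((delta != delta) + delta)
delta = (delta <= 24) * ((delta * delta != delta * delta) + delta % delta)
b *= 12
delta *= log(b)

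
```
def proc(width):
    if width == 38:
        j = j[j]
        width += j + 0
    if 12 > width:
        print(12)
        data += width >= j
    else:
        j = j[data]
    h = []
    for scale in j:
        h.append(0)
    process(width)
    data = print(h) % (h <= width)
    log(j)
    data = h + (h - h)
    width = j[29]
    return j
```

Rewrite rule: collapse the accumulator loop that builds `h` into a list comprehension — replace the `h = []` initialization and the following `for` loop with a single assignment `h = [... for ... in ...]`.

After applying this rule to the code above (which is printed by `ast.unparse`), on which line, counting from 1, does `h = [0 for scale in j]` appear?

10

Transformed code:
def proc(width):
    if width == 38:
        j = j[j]
        width += j + 0
    if 12 > width:
        print(12)
        data += width >= j
    else:
        j = j[data]
    h = [0 for scale in j]
    process(width)
    data = print(h) % (h <= width)
    log(j)
    data = h + (h - h)
    width = j[29]
    return j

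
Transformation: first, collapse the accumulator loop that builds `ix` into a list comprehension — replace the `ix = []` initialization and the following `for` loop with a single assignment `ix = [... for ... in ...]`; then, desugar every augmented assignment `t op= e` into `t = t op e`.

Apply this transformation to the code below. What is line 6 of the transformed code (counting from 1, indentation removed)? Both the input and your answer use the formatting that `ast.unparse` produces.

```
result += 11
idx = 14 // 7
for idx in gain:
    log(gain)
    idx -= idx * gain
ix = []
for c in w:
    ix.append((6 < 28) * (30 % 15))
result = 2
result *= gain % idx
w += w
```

Transformed code:
result = result + 11
idx = 14 // 7
for idx in gain:
    log(gain)
    idx = idx - idx * gain
ix = [(6 < 28) * (30 % 15) for c in w]
result = 2
result = result * (gain % idx)
w = w + w

ix = [(6 < 28) * (30 % 15) for c in w]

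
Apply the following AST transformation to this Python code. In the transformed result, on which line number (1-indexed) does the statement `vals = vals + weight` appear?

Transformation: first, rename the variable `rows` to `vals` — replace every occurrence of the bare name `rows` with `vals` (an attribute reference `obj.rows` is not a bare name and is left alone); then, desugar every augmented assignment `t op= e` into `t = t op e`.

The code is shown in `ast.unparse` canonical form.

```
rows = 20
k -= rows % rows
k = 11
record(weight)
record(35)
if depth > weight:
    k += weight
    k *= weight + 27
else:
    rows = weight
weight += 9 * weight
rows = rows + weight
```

Transformed code:
vals = 20
k = k - vals % vals
k = 11
record(weight)
record(35)
if depth > weight:
    k = k + weight
    k = k * (weight + 27)
else:
    vals = weight
weight = weight + 9 * weight
vals = vals + weight

12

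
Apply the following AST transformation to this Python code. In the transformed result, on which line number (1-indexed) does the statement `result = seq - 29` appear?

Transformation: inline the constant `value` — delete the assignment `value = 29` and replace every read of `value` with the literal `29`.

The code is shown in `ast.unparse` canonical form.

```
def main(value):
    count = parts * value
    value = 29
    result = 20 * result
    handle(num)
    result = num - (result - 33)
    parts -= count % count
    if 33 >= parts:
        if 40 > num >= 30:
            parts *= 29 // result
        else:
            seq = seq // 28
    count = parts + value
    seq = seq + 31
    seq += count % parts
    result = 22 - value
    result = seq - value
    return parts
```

Transformed code:
def main(value):
    count = parts * 29
    result = 20 * result
    handle(num)
    result = num - (result - 33)
    parts -= count % count
    if 33 >= parts:
        if 40 > num >= 30:
            parts *= 29 // result
        else:
            seq = seq // 28
    count = parts + 29
    seq = seq + 31
    seq += count % parts
    result = 22 - 29
    result = seq - 29
    return parts

16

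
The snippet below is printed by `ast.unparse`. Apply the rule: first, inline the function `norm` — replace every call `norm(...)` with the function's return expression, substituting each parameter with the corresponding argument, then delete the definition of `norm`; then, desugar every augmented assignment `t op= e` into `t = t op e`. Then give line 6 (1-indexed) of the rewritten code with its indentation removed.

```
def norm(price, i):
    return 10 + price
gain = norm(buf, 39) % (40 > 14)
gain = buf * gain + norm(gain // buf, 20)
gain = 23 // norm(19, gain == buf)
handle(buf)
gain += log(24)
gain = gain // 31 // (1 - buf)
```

gain = gain // 31 // (1 - buf)

Transformed code:
gain = (10 + buf) % (40 > 14)
gain = buf * gain + (10 + gain // buf)
gain = 23 // (10 + 19)
handle(buf)
gain = gain + log(24)
gain = gain // 31 // (1 - buf)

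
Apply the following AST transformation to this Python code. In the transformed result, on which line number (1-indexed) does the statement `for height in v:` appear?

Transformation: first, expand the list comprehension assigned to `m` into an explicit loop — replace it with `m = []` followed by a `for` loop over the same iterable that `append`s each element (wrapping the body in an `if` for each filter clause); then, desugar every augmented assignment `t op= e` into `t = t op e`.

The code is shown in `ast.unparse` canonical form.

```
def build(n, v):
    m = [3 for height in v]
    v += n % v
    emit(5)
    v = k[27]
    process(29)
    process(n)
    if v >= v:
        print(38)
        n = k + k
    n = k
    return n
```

3

Transformed code:
def build(n, v):
    m = []
    for height in v:
        m.append(3)
    v = v + n % v
    emit(5)
    v = k[27]
    process(29)
    process(n)
    if v >= v:
        print(38)
        n = k + k
    n = k
    return n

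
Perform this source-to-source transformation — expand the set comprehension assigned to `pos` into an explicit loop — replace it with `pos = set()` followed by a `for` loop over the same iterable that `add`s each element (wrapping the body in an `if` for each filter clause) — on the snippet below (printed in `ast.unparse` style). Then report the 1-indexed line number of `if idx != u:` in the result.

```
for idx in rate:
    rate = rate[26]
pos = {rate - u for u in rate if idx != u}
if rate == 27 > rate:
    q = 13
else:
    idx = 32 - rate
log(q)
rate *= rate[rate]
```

Transformed code:
for idx in rate:
    rate = rate[26]
pos = set()
for u in rate:
    if idx != u:
        pos.add(rate - u)
if rate == 27 > rate:
    q = 13
else:
    idx = 32 - rate
log(q)
rate *= rate[rate]

5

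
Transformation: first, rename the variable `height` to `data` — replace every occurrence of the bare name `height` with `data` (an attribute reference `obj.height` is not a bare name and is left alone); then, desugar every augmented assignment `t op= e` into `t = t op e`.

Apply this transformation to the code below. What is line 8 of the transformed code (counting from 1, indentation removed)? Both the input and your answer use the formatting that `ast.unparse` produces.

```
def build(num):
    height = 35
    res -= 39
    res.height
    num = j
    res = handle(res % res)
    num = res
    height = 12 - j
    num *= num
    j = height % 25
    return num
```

data = 12 - j

Transformed code:
def build(num):
    data = 35
    res = res - 39
    res.height
    num = j
    res = handle(res % res)
    num = res
    data = 12 - j
    num = num * num
    j = data % 25
    return num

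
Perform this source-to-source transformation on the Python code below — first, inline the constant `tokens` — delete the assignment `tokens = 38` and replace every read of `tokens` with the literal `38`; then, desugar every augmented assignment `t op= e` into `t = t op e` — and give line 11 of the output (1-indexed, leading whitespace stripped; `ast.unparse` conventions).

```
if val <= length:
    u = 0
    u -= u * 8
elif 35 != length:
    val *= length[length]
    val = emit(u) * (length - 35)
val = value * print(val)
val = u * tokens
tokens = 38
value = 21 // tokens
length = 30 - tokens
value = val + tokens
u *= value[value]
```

value = val + 38

Transformed code:
if val <= length:
    u = 0
    u = u - u * 8
elif 35 != length:
    val = val * length[length]
    val = emit(u) * (length - 35)
val = value * print(val)
val = u * 38
value = 21 // 38
length = 30 - 38
value = val + 38
u = u * value[value]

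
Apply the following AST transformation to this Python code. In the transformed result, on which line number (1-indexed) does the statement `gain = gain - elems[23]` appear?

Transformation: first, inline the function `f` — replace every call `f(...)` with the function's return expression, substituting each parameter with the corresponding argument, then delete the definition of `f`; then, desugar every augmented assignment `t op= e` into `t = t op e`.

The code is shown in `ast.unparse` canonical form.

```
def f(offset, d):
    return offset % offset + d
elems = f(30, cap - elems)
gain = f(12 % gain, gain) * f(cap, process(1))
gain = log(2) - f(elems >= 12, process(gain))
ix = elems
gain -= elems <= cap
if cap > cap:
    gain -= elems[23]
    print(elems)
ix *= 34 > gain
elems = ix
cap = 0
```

7

Transformed code:
elems = 30 % 30 + (cap - elems)
gain = (12 % gain % (12 % gain) + gain) * (cap % cap + process(1))
gain = log(2) - ((elems >= 12) % (elems >= 12) + process(gain))
ix = elems
gain = gain - (elems <= cap)
if cap > cap:
    gain = gain - elems[23]
    print(elems)
ix = ix * (34 > gain)
elems = ix
cap = 0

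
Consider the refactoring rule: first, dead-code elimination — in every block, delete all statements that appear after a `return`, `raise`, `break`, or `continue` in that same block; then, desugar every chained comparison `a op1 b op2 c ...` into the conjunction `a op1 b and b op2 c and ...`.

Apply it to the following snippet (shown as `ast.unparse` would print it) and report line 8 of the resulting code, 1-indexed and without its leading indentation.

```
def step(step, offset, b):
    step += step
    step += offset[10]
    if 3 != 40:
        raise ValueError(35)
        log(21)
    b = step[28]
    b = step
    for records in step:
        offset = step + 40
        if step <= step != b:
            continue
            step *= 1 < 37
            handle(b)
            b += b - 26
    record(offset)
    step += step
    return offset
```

Transformed code:
def step(step, offset, b):
    step += step
    step += offset[10]
    if 3 != 40:
        raise ValueError(35)
    b = step[28]
    b = step
    for records in step:
        offset = step + 40
        if step <= step and step != b:
            continue
    record(offset)
    step += step
    return offset

for records in step: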